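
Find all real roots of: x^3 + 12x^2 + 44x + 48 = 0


Let p(x) = x^3 + 12x^2 + 44x + 48. By the rational root theorem (leading coefficient 1), any rational root is an integer divisor of 48: try ±1, ±2, ... in turn.
Test x = 1: value = 105 ≠ 0.
Test x = -1: value = 15 ≠ 0.
Test x = 2: value = 192 ≠ 0.
Test x = -2: value = 0 ✓, so (x + 2) is a factor.
Synthetic division by (x + 2): bring down 1; 1(-2) + 12 = 10; 10(-2) + 44 = 24; 24(-2) + 48 = 0 → quotient x^2 + 10x + 24, remainder 0.
Solve the quadratic x^2 + 10x + 24 = 0: discriminant = 10^2 - 4(1)(24) = 100 - 96 = 4.
sqrt(4) = 2, so x = (-10 ± 2)/2: x = -4 or x = -6.

x = -6, x = -4, x = -2


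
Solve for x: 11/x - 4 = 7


Subtract -4 from both sides: 11/x = 11
Multiply both sides by x: 11 = 11 * x
Divide by 11: x = 1

x = 1


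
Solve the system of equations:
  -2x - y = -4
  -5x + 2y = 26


Using Cramer's rule:
Determinant D = (-2)(2) - (-5)(-1) = -4 - 5 = -9
Dx = (-4)(2) - (26)(-1) = -8 + 26 = 18
Dy = (-2)(26) - (-5)(-4) = -52 - 20 = -72
x = Dx/D = 18/-9 = -2
y = Dy/D = -72/-9 = 8

x = -2, y = 8


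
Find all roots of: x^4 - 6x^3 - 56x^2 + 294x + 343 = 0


Let p(x) = x^4 - 6x^3 - 56x^2 + 294x + 343. By the rational root theorem (leading coefficient 1), any rational root is an integer divisor of 343: try ±1, ±2, ... in turn.
Test x = 1: value = 576 ≠ 0.
Test x = -1: value = 0 ✓, so (x + 1) is a factor.
Synthetic division by (x + 1): bring down 1; 1(-1) - 6 = -7; (-7)(-1) - 56 = -49; (-49)(-1) + 294 = 343; 343(-1) + 343 = 0 → quotient x^3 - 7x^2 - 49x + 343, remainder 0.
Continue with the quotient x^3 - 7x^2 - 49x + 343 (candidates must divide 343; re-test x = -1 first in case it repeats).
Test x = -1: value = 384 ≠ 0.
Test x = 7: value = 0 ✓, so (x - 7) is a factor.
Synthetic division by (x - 7): bring down 1; 1(7) - 7 = 0; 0(7) - 49 = -49; (-49)(7) + 343 = 0 → quotient x^2 - 49, remainder 0.
Solve the quadratic x^2 - 49 = 0: discriminant = 0^2 - 4(1)(-49) = 0 + 196 = 196.
sqrt(196) = 14, so x = (0 ± 14)/2: x = 7 or x = -7.
Collecting all roots found:

x = -7, x = -1, x = 7 (multiplicity 2)


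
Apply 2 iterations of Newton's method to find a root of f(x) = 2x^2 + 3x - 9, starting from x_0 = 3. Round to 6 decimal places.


Newton's method: x_(n+1) = x_n - f(x_n)/f'(x_n)
f(x) = 2x^2 + 3x - 9
f'(x) = 4x + 3

Iteration 1:
  f(3.000000) = 18.000000
  f'(3.000000) = 15.000000
  x_1 = 3.000000 - (18.000000)/(15.000000) = 1.800000

Iteration 2:
  f(1.800000) = 2.880000
  f'(1.800000) = 10.200000
  x_2 = 1.800000 - (2.880000)/(10.200000) = 1.517647

x_2 = 1.517647


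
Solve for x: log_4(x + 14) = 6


Convert to exponential form: x + 14 = 4^6 = 4096
x = 4096 - 14 = 4082
Check: log_4(4082 + 14) = log_4(4096) = log_4(4096) = 6 ✓

x = 4082


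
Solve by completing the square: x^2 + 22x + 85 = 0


Start: x^2 + 22x + 85 = 0
Move constant: x^2 + 22x = -85
Half of 22 is 11, squared is 121
Add 121 to both sides: x^2 + 22x + 121 = 36
(x + 11)^2 = 36
x + 11 = ±6
x = -11 + 6 = -5 or x = -11 - 6 = -17

x = -17, x = -5


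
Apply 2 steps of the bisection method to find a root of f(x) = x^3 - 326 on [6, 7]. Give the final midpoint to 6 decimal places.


f(x) = x^3 - 326
f(6) = -110 < 0
f(7) = 17 > 0

Step 1: midpoint = (6.000000 + 7.000000)/2 = 6.500000
  f(6.500000) = -51.375000
  f(mid) < 0, so root is in [6.500000, 7.000000]

Step 2: midpoint = (6.500000 + 7.000000)/2 = 6.750000
  f(6.750000) = -18.453125
  f(mid) < 0, so root is in [6.750000, 7.000000]

midpoint = 6.750000


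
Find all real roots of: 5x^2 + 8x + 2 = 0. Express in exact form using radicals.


Using the quadratic formula: x = (-b ± sqrt(b^2 - 4ac)) / (2a)
Here a = 5, b = 8, c = 2
Discriminant = b^2 - 4ac = 8^2 - 4(5)(2) = 64 - 40 = 24
Since discriminant = 24 > 0, there are two real roots.
x = (-8 ± 2*sqrt(6)) / 10
Simplifying: x = (-4 ± sqrt(6)) / 5
Numerically: x ≈ -0.3101 or x ≈ -1.2899

x = (-4 + sqrt(6)) / 5 or x = (-4 - sqrt(6)) / 5


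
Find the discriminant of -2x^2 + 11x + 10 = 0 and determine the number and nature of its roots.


For ax^2 + bx + c = 0, discriminant D = b^2 - 4ac
Here a = -2, b = 11, c = 10
D = (11)^2 - 4(-2)(10) = 121 + 80 = 201

D = 201 > 0 but not a perfect square
The equation has 2 distinct real irrational roots.

Discriminant = 201, 2 distinct real irrational roots


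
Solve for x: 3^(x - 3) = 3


Express both sides with the same base.
3 = 3^1
Since the bases match, equate exponents: x - 3 = 1
So x = 1 - (-3) = 4

x = 4


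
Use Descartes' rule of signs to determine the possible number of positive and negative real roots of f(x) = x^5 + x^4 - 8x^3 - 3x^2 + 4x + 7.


Descartes' rule of signs:

For positive roots, count sign changes in f(x) = x^5 + x^4 - 8x^3 - 3x^2 + 4x + 7:
Signs of coefficients: +, +, -, -, +, +
Number of sign changes: 2
Possible positive real roots: 2, 0

For negative roots, examine f(-x) = -x^5 + x^4 + 8x^3 - 3x^2 - 4x + 7:
Signs of coefficients: -, +, +, -, -, +
Number of sign changes: 3
Possible negative real roots: 3, 1

Positive roots: 2 or 0; Negative roots: 3 or 1


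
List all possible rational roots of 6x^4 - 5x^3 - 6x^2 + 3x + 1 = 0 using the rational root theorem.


Rational root theorem: possible roots are ±p/q where:
  p divides the constant term (1): p ∈ {1}
  q divides the leading coefficient (6): q ∈ {1, 2, 3, 6}

All possible rational roots: -1, -1/2, -1/3, -1/6, 1/6, 1/3, 1/2, 1

-1, -1/2, -1/3, -1/6, 1/6, 1/3, 1/2, 1


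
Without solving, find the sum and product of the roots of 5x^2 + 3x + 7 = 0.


By Vieta's formulas for ax^2 + bx + c = 0:
  Sum of roots = -b/a
  Product of roots = c/a

Here a = 5, b = 3, c = 7
Sum = -(3)/5 = -3/5
Product = 7/5 = 7/5

Sum = -3/5, Product = 7/5


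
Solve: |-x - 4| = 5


An absolute value equation |expr| = 5 gives two cases:
Case 1: -x - 4 = 5
  -x = 9, so x = -9
Case 2: -x - 4 = -5
  -x = -1, so x = 1

x = -9, x = 1


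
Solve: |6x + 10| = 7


An absolute value equation |expr| = 7 gives two cases:
Case 1: 6x + 10 = 7
  6x = -3, so x = -1/2
Case 2: 6x + 10 = -7
  6x = -17, so x = -17/6

x = -17/6, x = -1/2


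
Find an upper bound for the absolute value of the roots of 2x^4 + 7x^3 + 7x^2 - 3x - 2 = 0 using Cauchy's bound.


Cauchy's bound: all roots r satisfy |r| <= 1 + max(|a_i/a_n|) for i = 0,...,n-1
where a_n is the leading coefficient.

Coefficients: [2, 7, 7, -3, -2]
Leading coefficient a_n = 2
Ratios |a_i/a_n|: 7/2, 7/2, 3/2, 1
Maximum ratio: 7/2
Cauchy's bound: |r| <= 1 + 7/2 = 9/2

Upper bound = 9/2


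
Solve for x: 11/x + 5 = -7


Subtract 5 from both sides: 11/x = -12
Multiply both sides by x: 11 = -12 * x
Divide by -12: x = -11/12

x = -11/12


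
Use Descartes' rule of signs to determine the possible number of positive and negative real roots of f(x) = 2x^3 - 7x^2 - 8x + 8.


Descartes' rule of signs:

For positive roots, count sign changes in f(x) = 2x^3 - 7x^2 - 8x + 8:
Signs of coefficients: +, -, -, +
Number of sign changes: 2
Possible positive real roots: 2, 0

For negative roots, examine f(-x) = -2x^3 - 7x^2 + 8x + 8:
Signs of coefficients: -, -, +, +
Number of sign changes: 1
Possible negative real roots: 1

Positive roots: 2 or 0; Negative roots: 1


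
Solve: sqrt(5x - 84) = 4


Square both sides: 5x - 84 = 4^2 = 16
5x = 16 + 84 = 100
x = 20
Check: sqrt(5*20 - 84) = sqrt(16) = 4 ✓

x = 20


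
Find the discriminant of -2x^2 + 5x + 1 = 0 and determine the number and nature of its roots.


For ax^2 + bx + c = 0, discriminant D = b^2 - 4ac
Here a = -2, b = 5, c = 1
D = (5)^2 - 4(-2)(1) = 25 + 8 = 33

D = 33 > 0 but not a perfect square
The equation has 2 distinct real irrational roots.

Discriminant = 33, 2 distinct real irrational roots


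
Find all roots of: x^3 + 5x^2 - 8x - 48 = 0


Let p(x) = x^3 + 5x^2 - 8x - 48. By the rational root theorem (leading coefficient 1), any rational root is an integer divisor of 48: try ±1, ±2, ... in turn.
Test x = 1: value = -50 ≠ 0.
Test x = -1: value = -36 ≠ 0.
Test x = 2: value = -36 ≠ 0.
Test x = -2: value = -20 ≠ 0.
Test x = 3: value = 0 ✓, so (x - 3) is a factor.
Synthetic division by (x - 3): bring down 1; 1(3) + 5 = 8; 8(3) - 8 = 16; 16(3) - 48 = 0 → quotient x^2 + 8x + 16, remainder 0.
Solve the quadratic x^2 + 8x + 16 = 0: discriminant = 8^2 - 4(1)(16) = 64 - 64 = 0.
Discriminant = 0, so a double root: x = -8/2 = -4.
Collecting all roots found:

x = -4 (multiplicity 2), x = 3


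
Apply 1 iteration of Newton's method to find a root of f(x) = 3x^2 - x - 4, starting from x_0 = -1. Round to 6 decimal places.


Newton's method: x_(n+1) = x_n - f(x_n)/f'(x_n)
f(x) = 3x^2 - x - 4
f'(x) = 6x - 1

Iteration 1:
  f(-1.000000) = 0.000000
  f'(-1.000000) = -7.000000
  x_1 = -1.000000 - (0.000000)/(-7.000000) = -1.000000

x_1 = -1.000000


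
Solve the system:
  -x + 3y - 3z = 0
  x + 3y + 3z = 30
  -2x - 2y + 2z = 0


Using Cramer's rule. Expand each determinant along the first row.
D  = (-1)*[3*2 - 3*(-2)] - 3*[1*2 - 3*(-2)] + (-3)*[1*(-2) - 3*(-2)]
  = (-1)*(12) - 3*(8) + (-3)*(4) = -48
Dx = 0*[3*2 - 3*(-2)] - 3*[30*2 - 3*0] + (-3)*[30*(-2) - 3*0]
  = 0*(12) - 3*(60) + (-3)*(-60) = 0
Dy = (-1)*[30*2 - 3*0] - 0*[1*2 - 3*(-2)] + (-3)*[1*0 - 30*(-2)]
  = (-1)*(60) - 0*(8) + (-3)*(60) = -240
Dz = (-1)*[3*0 - 30*(-2)] - 3*[1*0 - 30*(-2)] + 0*[1*(-2) - 3*(-2)]
  = (-1)*(60) - 3*(60) + 0*(4) = -240
x = Dx/D = 0/-48 = 0, y = Dy/D = -240/-48 = 5, z = Dz/D = -240/-48 = 5
Check eq1: (-1)(0) + (3)(5) + (-3)(5) = 0 = 0 ✓
Check eq2: (1)(0) + (3)(5) + (3)(5) = 30 = 30 ✓
Check eq3: (-2)(0) + (-2)(5) + (2)(5) = 0 = 0 ✓

x = 0, y = 5, z = 5


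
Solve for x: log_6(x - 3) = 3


Convert to exponential form: x - 3 = 6^3 = 216
x = 216 + 3 = 219
Check: log_6(219 - 3) = log_6(216) = log_6(216) = 3 ✓

x = 219


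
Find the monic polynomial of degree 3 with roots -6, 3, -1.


A monic polynomial with roots -6, 3, -1 is:
p(x) = (x + 6)(x - 3)(x + 1)
After multiplying by (x + 6): x + 6
After multiplying by (x - 3): x^2 + 3x - 18
After multiplying by (x + 1): x^3 + 4x^2 - 15x - 18

x^3 + 4x^2 - 15x - 18


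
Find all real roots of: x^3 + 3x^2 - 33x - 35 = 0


Let p(x) = x^3 + 3x^2 - 33x - 35. By the rational root theorem (leading coefficient 1), any rational root is an integer divisor of 35: try ±1, ±2, ... in turn.
Test x = 1: value = -64 ≠ 0.
Test x = -1: value = 0 ✓, so (x + 1) is a factor.
Synthetic division by (x + 1): bring down 1; 1(-1) + 3 = 2; 2(-1) - 33 = -35; (-35)(-1) - 35 = 0 → quotient x^2 + 2x - 35, remainder 0.
Solve the quadratic x^2 + 2x - 35 = 0: discriminant = 2^2 - 4(1)(-35) = 4 + 140 = 144.
sqrt(144) = 12, so x = (-2 ± 12)/2: x = 5 or x = -7.

x = -7, x = -1, x = 5


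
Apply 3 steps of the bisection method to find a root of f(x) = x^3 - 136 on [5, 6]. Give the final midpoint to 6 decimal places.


f(x) = x^3 - 136
f(5) = -11 < 0
f(6) = 80 > 0

Step 1: midpoint = (5.000000 + 6.000000)/2 = 5.500000
  f(5.500000) = 30.375000
  f(mid) > 0, so root is in [5.000000, 5.500000]

Step 2: midpoint = (5.000000 + 5.500000)/2 = 5.250000
  f(5.250000) = 8.703125
  f(mid) > 0, so root is in [5.000000, 5.250000]

Step 3: midpoint = (5.000000 + 5.250000)/2 = 5.125000
  f(5.125000) = -1.388672
  f(mid) < 0, so root is in [5.125000, 5.250000]

midpoint = 5.125000


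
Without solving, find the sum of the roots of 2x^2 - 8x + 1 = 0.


By Vieta's formulas for ax^2 + bx + c = 0:
  Sum of roots = -b/a
  Product of roots = c/a

Here a = 2, b = -8, c = 1
Sum = -(-8)/2 = 4
Product = 1/2 = 1/2

Sum = 4


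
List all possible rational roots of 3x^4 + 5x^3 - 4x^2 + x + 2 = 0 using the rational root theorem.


Rational root theorem: possible roots are ±p/q where:
  p divides the constant term (2): p ∈ {1, 2}
  q divides the leading coefficient (3): q ∈ {1, 3}

All possible rational roots: -2, -1, -2/3, -1/3, 1/3, 2/3, 1, 2

-2, -1, -2/3, -1/3, 1/3, 2/3, 1, 2


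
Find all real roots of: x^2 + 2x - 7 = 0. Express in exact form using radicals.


Using the quadratic formula: x = (-b ± sqrt(b^2 - 4ac)) / (2a)
Here a = 1, b = 2, c = -7
Discriminant = b^2 - 4ac = 2^2 - 4(1)(-7) = 4 + 28 = 32
Since discriminant = 32 > 0, there are two real roots.
x = (-2 ± 4*sqrt(2)) / 2
Simplifying: x = -1 ± 2*sqrt(2)
Numerically: x ≈ 1.8284 or x ≈ -3.8284

x = -1 + 2*sqrt(2) or x = -1 - 2*sqrt(2)


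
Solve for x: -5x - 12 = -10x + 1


Starting with: -5x - 12 = -10x + 1
Move all x terms to left: (-5 + 10)x = 1 + 12
Simplify: 5x = 13
Divide both sides by 5: x = 13/5

x = 13/5


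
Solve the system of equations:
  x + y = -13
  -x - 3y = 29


Using Cramer's rule:
Determinant D = (1)(-3) - (-1)(1) = -3 + 1 = -2
Dx = (-13)(-3) - (29)(1) = 39 - 29 = 10
Dy = (1)(29) - (-1)(-13) = 29 - 13 = 16
x = Dx/D = 10/-2 = -5
y = Dy/D = 16/-2 = -8

x = -5, y = -8


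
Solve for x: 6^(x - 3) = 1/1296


Express both sides with the same base.
1/1296 = 6^(-4)
Since the bases match, equate exponents: x - 3 = -4
So x = -4 - (-3) = -1

x = -1


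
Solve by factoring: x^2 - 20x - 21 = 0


We need two numbers that multiply to -21 and add to -20.
Those numbers are -21 and 1 (since (-21) * 1 = -21 and (-21) + 1 = -20).
So x^2 - 20x - 21 = (x - 21)(x + 1) = 0
Setting each factor to zero: x = 21 or x = -1

x = -1, x = 21


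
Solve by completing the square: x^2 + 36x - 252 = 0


Start: x^2 + 36x - 252 = 0
Move constant: x^2 + 36x = 252
Half of 36 is 18, squared is 324
Add 324 to both sides: x^2 + 36x + 324 = 576
(x + 18)^2 = 576
x + 18 = ±24
x = -18 + 24 = 6 or x = -18 - 24 = -42

x = -42, x = 6


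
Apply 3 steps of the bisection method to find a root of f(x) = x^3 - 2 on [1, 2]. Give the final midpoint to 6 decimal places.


f(x) = x^3 - 2
f(1) = -1 < 0
f(2) = 6 > 0

Step 1: midpoint = (1.000000 + 2.000000)/2 = 1.500000
  f(1.500000) = 1.375000
  f(mid) > 0, so root is in [1.000000, 1.500000]

Step 2: midpoint = (1.000000 + 1.500000)/2 = 1.250000
  f(1.250000) = -0.046875
  f(mid) < 0, so root is in [1.250000, 1.500000]

Step 3: midpoint = (1.250000 + 1.500000)/2 = 1.375000
  f(1.375000) = 0.599609
  f(mid) > 0, so root is in [1.250000, 1.375000]

midpoint = 1.375000


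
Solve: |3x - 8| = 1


An absolute value equation |expr| = 1 gives two cases:
Case 1: 3x - 8 = 1
  3x = 9, so x = 3
Case 2: 3x - 8 = -1
  3x = 7, so x = 7/3

x = 7/3, x = 3


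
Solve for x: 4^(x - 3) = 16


Express both sides with the same base.
16 = 4^2
Since the bases match, equate exponents: x - 3 = 2
So x = 2 - (-3) = 5

x = 5


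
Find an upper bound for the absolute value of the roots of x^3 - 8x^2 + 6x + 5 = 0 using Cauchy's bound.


Cauchy's bound: all roots r satisfy |r| <= 1 + max(|a_i/a_n|) for i = 0,...,n-1
where a_n is the leading coefficient.

Coefficients: [1, -8, 6, 5]
Leading coefficient a_n = 1
Ratios |a_i/a_n|: 8, 6, 5
Maximum ratio: 8
Cauchy's bound: |r| <= 1 + 8 = 9

Upper bound = 9


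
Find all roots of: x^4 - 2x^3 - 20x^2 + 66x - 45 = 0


Let p(x) = x^4 - 2x^3 - 20x^2 + 66x - 45. By the rational root theorem (leading coefficient 1), any rational root is an integer divisor of 45: try ±1, ±2, ... in turn.
Test x = 1: value = 0 ✓, so (x - 1) is a factor.
Synthetic division by (x - 1): bring down 1; 1(1) - 2 = -1; (-1)(1) - 20 = -21; (-21)(1) + 66 = 45; 45(1) - 45 = 0 → quotient x^3 - x^2 - 21x + 45, remainder 0.
Continue with the quotient x^3 - x^2 - 21x + 45 (candidates must divide 45; re-test x = 1 first in case it repeats).
Test x = 1: value = 24 ≠ 0.
Test x = -1: value = 64 ≠ 0.
Test x = 3: value = 0 ✓, so (x - 3) is a factor.
Synthetic division by (x - 3): bring down 1; 1(3) - 1 = 2; 2(3) - 21 = -15; (-15)(3) + 45 = 0 → quotient x^2 + 2x - 15, remainder 0.
Solve the quadratic x^2 + 2x - 15 = 0: discriminant = 2^2 - 4(1)(-15) = 4 + 60 = 64.
sqrt(64) = 8, so x = (-2 ± 8)/2: x = 3 or x = -5.
Collecting all roots found:

x = -5, x = 1, x = 3 (multiplicity 2)


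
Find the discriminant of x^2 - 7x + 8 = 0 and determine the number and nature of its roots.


For ax^2 + bx + c = 0, discriminant D = b^2 - 4ac
Here a = 1, b = -7, c = 8
D = (-7)^2 - 4(1)(8) = 49 - 32 = 17

D = 17 > 0 but not a perfect square
The equation has 2 distinct real irrational roots.

Discriminant = 17, 2 distinct real irrational roots


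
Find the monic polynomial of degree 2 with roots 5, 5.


A monic polynomial with roots 5, 5 is:
p(x) = (x - 5)(x - 5)
After multiplying by (x - 5): x - 5
After multiplying by (x - 5): x^2 - 10x + 25

x^2 - 10x + 25


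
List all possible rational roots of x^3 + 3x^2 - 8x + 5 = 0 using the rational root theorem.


Rational root theorem: possible roots are ±p/q where:
  p divides the constant term (5): p ∈ {1, 5}
  q divides the leading coefficient (1): q ∈ {1}

All possible rational roots: -5, -1, 1, 5

-5, -1, 1, 5


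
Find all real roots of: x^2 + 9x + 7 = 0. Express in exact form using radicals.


Using the quadratic formula: x = (-b ± sqrt(b^2 - 4ac)) / (2a)
Here a = 1, b = 9, c = 7
Discriminant = b^2 - 4ac = 9^2 - 4(1)(7) = 81 - 28 = 53
Since discriminant = 53 > 0, there are two real roots.
x = (-9 ± sqrt(53)) / 2
Numerically: x ≈ -0.8599 or x ≈ -8.1401

x = (-9 + sqrt(53)) / 2 or x = (-9 - sqrt(53)) / 2


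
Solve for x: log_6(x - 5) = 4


Convert to exponential form: x - 5 = 6^4 = 1296
x = 1296 + 5 = 1301
Check: log_6(1301 - 5) = log_6(1296) = log_6(1296) = 4 ✓

x = 1301


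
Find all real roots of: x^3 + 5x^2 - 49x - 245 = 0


Let p(x) = x^3 + 5x^2 - 49x - 245. By the rational root theorem (leading coefficient 1), any rational root is an integer divisor of 245: try ±1, ±2, ... in turn.
Test x = 1: value = -288 ≠ 0.
Test x = -1: value = -192 ≠ 0.
Test x = 5: value = -240 ≠ 0.
Test x = -5: value = 0 ✓, so (x + 5) is a factor.
Synthetic division by (x + 5): bring down 1; 1(-5) + 5 = 0; 0(-5) - 49 = -49; (-49)(-5) - 245 = 0 → quotient x^2 - 49, remainder 0.
Solve the quadratic x^2 - 49 = 0: discriminant = 0^2 - 4(1)(-49) = 0 + 196 = 196.
sqrt(196) = 14, so x = (0 ± 14)/2: x = 7 or x = -7.

x = -7, x = -5, x = 7


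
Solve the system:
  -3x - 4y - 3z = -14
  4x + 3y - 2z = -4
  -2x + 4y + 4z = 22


Using Cramer's rule. Expand each determinant along the first row.
D  = (-3)*[3*4 - (-2)*4] - (-4)*[4*4 - (-2)*(-2)] + (-3)*[4*4 - 3*(-2)]
  = (-3)*(20) - (-4)*(12) + (-3)*(22) = -78
Dx = (-14)*[3*4 - (-2)*4] - (-4)*[(-4)*4 - (-2)*22] + (-3)*[(-4)*4 - 3*22]
  = (-14)*(20) - (-4)*(28) + (-3)*(-82) = 78
Dy = (-3)*[(-4)*4 - (-2)*22] - (-14)*[4*4 - (-2)*(-2)] + (-3)*[4*22 - (-4)*(-2)]
  = (-3)*(28) - (-14)*(12) + (-3)*(80) = -156
Dz = (-3)*[3*22 - (-4)*4] - (-4)*[4*22 - (-4)*(-2)] + (-14)*[4*4 - 3*(-2)]
  = (-3)*(82) - (-4)*(80) + (-14)*(22) = -234
x = Dx/D = 78/-78 = -1, y = Dy/D = -156/-78 = 2, z = Dz/D = -234/-78 = 3
Check eq1: (-3)(-1) + (-4)(2) + (-3)(3) = -14 = -14 ✓
Check eq2: (4)(-1) + (3)(2) + (-2)(3) = -4 = -4 ✓
Check eq3: (-2)(-1) + (4)(2) + (4)(3) = 22 = 22 ✓

x = -1, y = 2, z = 3


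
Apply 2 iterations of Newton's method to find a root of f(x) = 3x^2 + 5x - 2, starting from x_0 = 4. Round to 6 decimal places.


Newton's method: x_(n+1) = x_n - f(x_n)/f'(x_n)
f(x) = 3x^2 + 5x - 2
f'(x) = 6x + 5

Iteration 1:
  f(4.000000) = 66.000000
  f'(4.000000) = 29.000000
  x_1 = 4.000000 - (66.000000)/(29.000000) = 1.724138

Iteration 2:
  f(1.724138) = 15.538644
  f'(1.724138) = 15.344828
  x_2 = 1.724138 - (15.538644)/(15.344828) = 0.711507

x_2 = 0.711507


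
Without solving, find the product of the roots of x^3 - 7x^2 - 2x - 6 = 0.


By Vieta's formulas for x^3 + bx^2 + cx + d = 0:
  r1 + r2 + r3 = -b/a = 7
  r1*r2 + r1*r3 + r2*r3 = c/a = -2
  r1*r2*r3 = -d/a = 6


Product = 6


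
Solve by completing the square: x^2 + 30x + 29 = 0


Start: x^2 + 30x + 29 = 0
Move constant: x^2 + 30x = -29
Half of 30 is 15, squared is 225
Add 225 to both sides: x^2 + 30x + 225 = 196
(x + 15)^2 = 196
x + 15 = ±14
x = -15 + 14 = -1 or x = -15 - 14 = -29

x = -29, x = -1


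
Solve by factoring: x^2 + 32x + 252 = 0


We need two numbers that multiply to 252 and add to 32.
Those numbers are 14 and 18 (since 14 * 18 = 252 and 14 + 18 = 32).
So x^2 + 32x + 252 = (x + 14)(x + 18) = 0
Setting each factor to zero: x = -14 or x = -18

x = -18, x = -14


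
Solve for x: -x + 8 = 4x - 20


Starting with: -x + 8 = 4x - 20
Move all x terms to left: (-1 - 4)x = -20 - 8
Simplify: -5x = -28
Divide both sides by -5: x = 28/5

x = 28/5


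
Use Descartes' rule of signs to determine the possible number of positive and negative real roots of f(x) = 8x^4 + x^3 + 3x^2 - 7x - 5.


Descartes' rule of signs:

For positive roots, count sign changes in f(x) = 8x^4 + x^3 + 3x^2 - 7x - 5:
Signs of coefficients: +, +, +, -, -
Number of sign changes: 1
Possible positive real roots: 1

For negative roots, examine f(-x) = 8x^4 - x^3 + 3x^2 + 7x - 5:
Signs of coefficients: +, -, +, +, -
Number of sign changes: 3
Possible negative real roots: 3, 1

Positive roots: 1; Negative roots: 3 or 1


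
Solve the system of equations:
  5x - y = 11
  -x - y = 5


Using Cramer's rule:
Determinant D = (5)(-1) - (-1)(-1) = -5 - 1 = -6
Dx = (11)(-1) - (5)(-1) = -11 + 5 = -6
Dy = (5)(5) - (-1)(11) = 25 + 11 = 36
x = Dx/D = -6/-6 = 1
y = Dy/D = 36/-6 = -6

x = 1, y = -6


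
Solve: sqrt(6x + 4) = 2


Square both sides: 6x + 4 = 2^2 = 4
6x = 4 - 4 = 0
x = 0
Check: sqrt(6*0 + 4) = sqrt(4) = 2 ✓

x = 0


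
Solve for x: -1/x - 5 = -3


Subtract -5 from both sides: -1/x = 2
Multiply both sides by x: -1 = 2 * x
Divide by 2: x = -1/2

x = -1/2


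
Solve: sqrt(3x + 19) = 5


Square both sides: 3x + 19 = 5^2 = 25
3x = 25 - 19 = 6
x = 2
Check: sqrt(3*2 + 19) = sqrt(25) = 5 ✓

x = 2


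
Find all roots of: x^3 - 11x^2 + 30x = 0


The constant term is 0, so x = 0 is a root. Factor out x:
  x^2 - 11x + 30 = 0
Solve the quadratic x^2 - 11x + 30 = 0: discriminant = (-11)^2 - 4(1)(30) = 121 - 120 = 1.
sqrt(1) = 1, so x = (11 ± 1)/2: x = 6 or x = 5.
Collecting all roots found:

x = 0, x = 5, x = 6


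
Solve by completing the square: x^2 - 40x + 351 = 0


Start: x^2 - 40x + 351 = 0
Move constant: x^2 - 40x = -351
Half of -40 is -20, squared is 400
Add 400 to both sides: x^2 - 40x + 400 = 49
(x - 20)^2 = 49
x - 20 = ±7
x = 20 + 7 = 27 or x = 20 - 7 = 13

x = 13, x = 27


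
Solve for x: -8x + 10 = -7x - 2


Starting with: -8x + 10 = -7x - 2
Move all x terms to left: (-8 + 7)x = -2 - 10
Simplify: -x = -12
Divide both sides by -1: x = 12

x = 12


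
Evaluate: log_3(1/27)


We need the exponent such that 3^? = 1/27
3^(-3) = 1/3^3 = 1/27
Therefore log_3(1/27) = -3

-3


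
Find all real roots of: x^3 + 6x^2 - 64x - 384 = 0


Let p(x) = x^3 + 6x^2 - 64x - 384. By the rational root theorem (leading coefficient 1), any rational root is an integer divisor of 384: try ±1, ±2, ... in turn.
Test x = 1: value = -441 ≠ 0.
Test x = -1: value = -315 ≠ 0.
Test x = 2: value = -480 ≠ 0.
Test x = -2: value = -240 ≠ 0.
Test x = 3: value = -495 ≠ 0.
Test x = -3: value = -165 ≠ 0.
Test x = 4: value = -480 ≠ 0.
Test x = -4: value = -96 ≠ 0.
Test x = 6: value = -336 ≠ 0.
Test x = -6: value = 0 ✓, so (x + 6) is a factor.
Synthetic division by (x + 6): bring down 1; 1(-6) + 6 = 0; 0(-6) - 64 = -64; (-64)(-6) - 384 = 0 → quotient x^2 - 64, remainder 0.
Solve the quadratic x^2 - 64 = 0: discriminant = 0^2 - 4(1)(-64) = 0 + 256 = 256.
sqrt(256) = 16, so x = (0 ± 16)/2: x = 8 or x = -8.

x = -8, x = -6, x = 8


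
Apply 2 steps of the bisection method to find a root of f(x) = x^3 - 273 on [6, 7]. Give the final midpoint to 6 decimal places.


f(x) = x^3 - 273
f(6) = -57 < 0
f(7) = 70 > 0

Step 1: midpoint = (6.000000 + 7.000000)/2 = 6.500000
  f(6.500000) = 1.625000
  f(mid) > 0, so root is in [6.000000, 6.500000]

Step 2: midpoint = (6.000000 + 6.500000)/2 = 6.250000
  f(6.250000) = -28.859375
  f(mid) < 0, so root is in [6.250000, 6.500000]

midpoint = 6.250000


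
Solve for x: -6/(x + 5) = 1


Multiply both sides by (x + 5): -6 = 1(x + 5)
Distribute: -6 = x + 5
x = -6 - 5 = -11
x = -11

x = -11


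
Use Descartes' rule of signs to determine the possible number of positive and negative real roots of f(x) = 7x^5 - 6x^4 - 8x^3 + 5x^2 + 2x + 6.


Descartes' rule of signs:

For positive roots, count sign changes in f(x) = 7x^5 - 6x^4 - 8x^3 + 5x^2 + 2x + 6:
Signs of coefficients: +, -, -, +, +, +
Number of sign changes: 2
Possible positive real roots: 2, 0

For negative roots, examine f(-x) = -7x^5 - 6x^4 + 8x^3 + 5x^2 - 2x + 6:
Signs of coefficients: -, -, +, +, -, +
Number of sign changes: 3
Possible negative real roots: 3, 1

Positive roots: 2 or 0; Negative roots: 3 or 1


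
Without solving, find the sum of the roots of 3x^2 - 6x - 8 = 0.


By Vieta's formulas for ax^2 + bx + c = 0:
  Sum of roots = -b/a
  Product of roots = c/a

Here a = 3, b = -6, c = -8
Sum = -(-6)/3 = 2
Product = -8/3 = -8/3

Sum = 2


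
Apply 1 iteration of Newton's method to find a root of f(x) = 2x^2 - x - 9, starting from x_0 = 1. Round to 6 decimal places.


Newton's method: x_(n+1) = x_n - f(x_n)/f'(x_n)
f(x) = 2x^2 - x - 9
f'(x) = 4x - 1

Iteration 1:
  f(1.000000) = -8.000000
  f'(1.000000) = 3.000000
  x_1 = 1.000000 - (-8.000000)/(3.000000) = 3.666667

x_1 = 3.666667


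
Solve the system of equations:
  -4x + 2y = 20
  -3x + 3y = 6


Using Cramer's rule:
Determinant D = (-4)(3) - (-3)(2) = -12 + 6 = -6
Dx = (20)(3) - (6)(2) = 60 - 12 = 48
Dy = (-4)(6) - (-3)(20) = -24 + 60 = 36
x = Dx/D = 48/-6 = -8
y = Dy/D = 36/-6 = -6

x = -8, y = -6


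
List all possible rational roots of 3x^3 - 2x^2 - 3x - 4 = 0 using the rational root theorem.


Rational root theorem: possible roots are ±p/q where:
  p divides the constant term (-4): p ∈ {1, 2, 4}
  q divides the leading coefficient (3): q ∈ {1, 3}

All possible rational roots: -4, -2, -4/3, -1, -2/3, -1/3, 1/3, 2/3, 1, 4/3, 2, 4

-4, -2, -4/3, -1, -2/3, -1/3, 1/3, 2/3, 1, 4/3, 2, 4


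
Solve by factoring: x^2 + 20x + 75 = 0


We need two numbers that multiply to 75 and add to 20.
Those numbers are 15 and 5 (since 15 * 5 = 75 and 15 + 5 = 20).
So x^2 + 20x + 75 = (x + 15)(x + 5) = 0
Setting each factor to zero: x = -15 or x = -5

x = -15, x = -5


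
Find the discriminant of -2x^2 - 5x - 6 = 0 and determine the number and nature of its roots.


For ax^2 + bx + c = 0, discriminant D = b^2 - 4ac
Here a = -2, b = -5, c = -6
D = (-5)^2 - 4(-2)(-6) = 25 - 48 = -23

D = -23 < 0
The equation has no real roots (2 complex conjugate roots).

Discriminant = -23, no real roots (2 complex conjugate roots)


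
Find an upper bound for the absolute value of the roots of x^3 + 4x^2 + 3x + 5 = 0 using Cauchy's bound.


Cauchy's bound: all roots r satisfy |r| <= 1 + max(|a_i/a_n|) for i = 0,...,n-1
where a_n is the leading coefficient.

Coefficients: [1, 4, 3, 5]
Leading coefficient a_n = 1
Ratios |a_i/a_n|: 4, 3, 5
Maximum ratio: 5
Cauchy's bound: |r| <= 1 + 5 = 6

Upper bound = 6


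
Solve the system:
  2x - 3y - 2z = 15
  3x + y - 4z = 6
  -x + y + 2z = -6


Using Cramer's rule. Expand each determinant along the first row.
D  = 2*[1*2 - (-4)*1] - (-3)*[3*2 - (-4)*(-1)] + (-2)*[3*1 - 1*(-1)]
  = 2*(6) - (-3)*(2) + (-2)*(4) = 10
Dx = 15*[1*2 - (-4)*1] - (-3)*[6*2 - (-4)*(-6)] + (-2)*[6*1 - 1*(-6)]
  = 15*(6) - (-3)*(-12) + (-2)*(12) = 30
Dy = 2*[6*2 - (-4)*(-6)] - 15*[3*2 - (-4)*(-1)] + (-2)*[3*(-6) - 6*(-1)]
  = 2*(-12) - 15*(2) + (-2)*(-12) = -30
Dz = 2*[1*(-6) - 6*1] - (-3)*[3*(-6) - 6*(-1)] + 15*[3*1 - 1*(-1)]
  = 2*(-12) - (-3)*(-12) + 15*(4) = 0
x = Dx/D = 30/10 = 3, y = Dy/D = -30/10 = -3, z = Dz/D = 0/10 = 0
Check eq1: (2)(3) + (-3)(-3) + (-2)(0) = 15 = 15 ✓
Check eq2: (3)(3) + (1)(-3) + (-4)(0) = 6 = 6 ✓
Check eq3: (-1)(3) + (1)(-3) + (2)(0) = -6 = -6 ✓

x = 3, y = -3, z = 0


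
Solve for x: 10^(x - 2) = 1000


Express both sides with the same base.
1000 = 10^3
Since the bases match, equate exponents: x - 2 = 3
So x = 3 - (-2) = 5

x = 5


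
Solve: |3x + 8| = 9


An absolute value equation |expr| = 9 gives two cases:
Case 1: 3x + 8 = 9
  3x = 1, so x = 1/3
Case 2: 3x + 8 = -9
  3x = -17, so x = -17/3

x = -17/3, x = 1/3


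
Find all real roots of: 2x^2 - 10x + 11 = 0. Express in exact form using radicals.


Using the quadratic formula: x = (-b ± sqrt(b^2 - 4ac)) / (2a)
Here a = 2, b = -10, c = 11
Discriminant = b^2 - 4ac = (-10)^2 - 4(2)(11) = 100 - 88 = 12
Since discriminant = 12 > 0, there are two real roots.
x = (10 ± 2*sqrt(3)) / 4
Simplifying: x = (5 ± sqrt(3)) / 2
Numerically: x ≈ 3.3660 or x ≈ 1.6340

x = (5 + sqrt(3)) / 2 or x = (5 - sqrt(3)) / 2


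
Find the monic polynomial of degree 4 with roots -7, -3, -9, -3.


A monic polynomial with roots -7, -3, -9, -3 is:
p(x) = (x + 7)(x + 3)(x + 9)(x + 3)
After multiplying by (x + 7): x + 7
After multiplying by (x + 3): x^2 + 10x + 21
After multiplying by (x + 9): x^3 + 19x^2 + 111x + 189
After multiplying by (x + 3): x^4 + 22x^3 + 168x^2 + 522x + 567

x^4 + 22x^3 + 168x^2 + 522x + 567


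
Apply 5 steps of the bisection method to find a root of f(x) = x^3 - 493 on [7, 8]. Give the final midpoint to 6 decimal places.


f(x) = x^3 - 493
f(7) = -150 < 0
f(8) = 19 > 0

Step 1: midpoint = (7.000000 + 8.000000)/2 = 7.500000
  f(7.500000) = -71.125000
  f(mid) < 0, so root is in [7.500000, 8.000000]

Step 2: midpoint = (7.500000 + 8.000000)/2 = 7.750000
  f(7.750000) = -27.515625
  f(mid) < 0, so root is in [7.750000, 8.000000]

Step 3: midpoint = (7.750000 + 8.000000)/2 = 7.875000
  f(7.875000) = -4.626953
  f(mid) < 0, so root is in [7.875000, 8.000000]

Step 4: midpoint = (7.875000 + 8.000000)/2 = 7.937500
  f(7.937500) = 7.093506
  f(mid) > 0, so root is in [7.875000, 7.937500]

Step 5: midpoint = (7.875000 + 7.937500)/2 = 7.906250
  f(7.906250) = 1.210114
  f(mid) > 0, so root is in [7.875000, 7.906250]

midpoint = 7.906250


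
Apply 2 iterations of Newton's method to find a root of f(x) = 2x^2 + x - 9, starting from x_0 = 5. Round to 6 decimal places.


Newton's method: x_(n+1) = x_n - f(x_n)/f'(x_n)
f(x) = 2x^2 + x - 9
f'(x) = 4x + 1

Iteration 1:
  f(5.000000) = 46.000000
  f'(5.000000) = 21.000000
  x_1 = 5.000000 - (46.000000)/(21.000000) = 2.809524

Iteration 2:
  f(2.809524) = 9.596372
  f'(2.809524) = 12.238095
  x_2 = 2.809524 - (9.596372)/(12.238095) = 2.025384

x_2 = 2.025384


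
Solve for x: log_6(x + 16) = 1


Convert to exponential form: x + 16 = 6^1 = 6
x = 6 - 16 = -10
Check: log_6(-10 + 16) = log_6(6) = log_6(6) = 1 ✓

x = -10


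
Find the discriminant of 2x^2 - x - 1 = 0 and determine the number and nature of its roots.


For ax^2 + bx + c = 0, discriminant D = b^2 - 4ac
Here a = 2, b = -1, c = -1
D = (-1)^2 - 4(2)(-1) = 1 + 8 = 9

D = 9 > 0 and is a perfect square (sqrt = 3)
The equation has 2 distinct real rational roots.

Discriminant = 9, 2 distinct real rational roots


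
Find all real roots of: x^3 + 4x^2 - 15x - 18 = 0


Let p(x) = x^3 + 4x^2 - 15x - 18. By the rational root theorem (leading coefficient 1), any rational root is an integer divisor of 18: try ±1, ±2, ... in turn.
Test x = 1: value = -28 ≠ 0.
Test x = -1: value = 0 ✓, so (x + 1) is a factor.
Synthetic division by (x + 1): bring down 1; 1(-1) + 4 = 3; 3(-1) - 15 = -18; (-18)(-1) - 18 = 0 → quotient x^2 + 3x - 18, remainder 0.
Solve the quadratic x^2 + 3x - 18 = 0: discriminant = 3^2 - 4(1)(-18) = 9 + 72 = 81.
sqrt(81) = 9, so x = (-3 ± 9)/2: x = 3 or x = -6.

x = -6, x = -1, x = 3


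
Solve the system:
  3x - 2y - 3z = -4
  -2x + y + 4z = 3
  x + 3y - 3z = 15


Using Cramer's rule. Expand each determinant along the first row.
D  = 3*[1*(-3) - 4*3] - (-2)*[(-2)*(-3) - 4*1] + (-3)*[(-2)*3 - 1*1]
  = 3*(-15) - (-2)*(2) + (-3)*(-7) = -20
Dx = (-4)*[1*(-3) - 4*3] - (-2)*[3*(-3) - 4*15] + (-3)*[3*3 - 1*15]
  = (-4)*(-15) - (-2)*(-69) + (-3)*(-6) = -60
Dy = 3*[3*(-3) - 4*15] - (-4)*[(-2)*(-3) - 4*1] + (-3)*[(-2)*15 - 3*1]
  = 3*(-69) - (-4)*(2) + (-3)*(-33) = -100
Dz = 3*[1*15 - 3*3] - (-2)*[(-2)*15 - 3*1] + (-4)*[(-2)*3 - 1*1]
  = 3*(6) - (-2)*(-33) + (-4)*(-7) = -20
x = Dx/D = -60/-20 = 3, y = Dy/D = -100/-20 = 5, z = Dz/D = -20/-20 = 1
Check eq1: (3)(3) + (-2)(5) + (-3)(1) = -4 = -4 ✓
Check eq2: (-2)(3) + (1)(5) + (4)(1) = 3 = 3 ✓
Check eq3: (1)(3) + (3)(5) + (-3)(1) = 15 = 15 ✓

x = 3, y = 5, z = 1


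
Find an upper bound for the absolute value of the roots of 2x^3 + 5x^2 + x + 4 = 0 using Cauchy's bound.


Cauchy's bound: all roots r satisfy |r| <= 1 + max(|a_i/a_n|) for i = 0,...,n-1
where a_n is the leading coefficient.

Coefficients: [2, 5, 1, 4]
Leading coefficient a_n = 2
Ratios |a_i/a_n|: 5/2, 1/2, 2
Maximum ratio: 5/2
Cauchy's bound: |r| <= 1 + 5/2 = 7/2

Upper bound = 7/2


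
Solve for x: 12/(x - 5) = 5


Multiply both sides by (x - 5): 12 = 5(x - 5)
Distribute: 12 = 5x - 25
5x = 12 + 25 = 37
x = 37/5

x = 37/5


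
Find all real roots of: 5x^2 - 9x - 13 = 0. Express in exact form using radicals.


Using the quadratic formula: x = (-b ± sqrt(b^2 - 4ac)) / (2a)
Here a = 5, b = -9, c = -13
Discriminant = b^2 - 4ac = (-9)^2 - 4(5)(-13) = 81 + 260 = 341
Since discriminant = 341 > 0, there are two real roots.
x = (9 ± sqrt(341)) / 10
Numerically: x ≈ 2.7466 or x ≈ -0.9466

x = (9 + sqrt(341)) / 10 or x = (9 - sqrt(341)) / 10


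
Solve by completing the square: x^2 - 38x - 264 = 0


Start: x^2 - 38x - 264 = 0
Move constant: x^2 - 38x = 264
Half of -38 is -19, squared is 361
Add 361 to both sides: x^2 - 38x + 361 = 625
(x - 19)^2 = 625
x - 19 = ±25
x = 19 + 25 = 44 or x = 19 - 25 = -6

x = -6, x = 44


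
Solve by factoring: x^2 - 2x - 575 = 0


We need two numbers that multiply to -575 and add to -2.
Those numbers are 23 and -25 (since 23 * (-25) = -575 and 23 + (-25) = -2).
So x^2 - 2x - 575 = (x + 23)(x - 25) = 0
Setting each factor to zero: x = -23 or x = 25

x = -23, x = 25


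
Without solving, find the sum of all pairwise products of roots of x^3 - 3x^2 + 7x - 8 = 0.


By Vieta's formulas for x^3 + bx^2 + cx + d = 0:
  r1 + r2 + r3 = -b/a = 3
  r1*r2 + r1*r3 + r2*r3 = c/a = 7
  r1*r2*r3 = -d/a = 8


Sum of pairwise products = 7


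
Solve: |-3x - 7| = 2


An absolute value equation |expr| = 2 gives two cases:
Case 1: -3x - 7 = 2
  -3x = 9, so x = -3
Case 2: -3x - 7 = -2
  -3x = 5, so x = -5/3

x = -3, x = -5/3


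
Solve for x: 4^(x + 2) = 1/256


Express both sides with the same base.
1/256 = 4^(-4)
Since the bases match, equate exponents: x + 2 = -4
So x = -4 - (2) = -6

x = -6


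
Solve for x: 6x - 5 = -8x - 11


Starting with: 6x - 5 = -8x - 11
Move all x terms to left: (6 + 8)x = -11 + 5
Simplify: 14x = -6
Divide both sides by 14: x = -3/7

x = -3/7


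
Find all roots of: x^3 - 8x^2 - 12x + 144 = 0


Let p(x) = x^3 - 8x^2 - 12x + 144. By the rational root theorem (leading coefficient 1), any rational root is an integer divisor of 144: try ±1, ±2, ... in turn.
Test x = 1: value = 125 ≠ 0.
Test x = -1: value = 147 ≠ 0.
Test x = 2: value = 96 ≠ 0.
Test x = -2: value = 128 ≠ 0.
Test x = 3: value = 63 ≠ 0.
Test x = -3: value = 81 ≠ 0.
Test x = 4: value = 32 ≠ 0.
Test x = -4: value = 0 ✓, so (x + 4) is a factor.
Synthetic division by (x + 4): bring down 1; 1(-4) - 8 = -12; (-12)(-4) - 12 = 36; 36(-4) + 144 = 0 → quotient x^2 - 12x + 36, remainder 0.
Solve the quadratic x^2 - 12x + 36 = 0: discriminant = (-12)^2 - 4(1)(36) = 144 - 144 = 0.
Discriminant = 0, so a double root: x = 12/2 = 6.
Collecting all roots found:

x = -4, x = 6 (multiplicity 2)


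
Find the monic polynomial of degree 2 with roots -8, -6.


A monic polynomial with roots -8, -6 is:
p(x) = (x + 8)(x + 6)
After multiplying by (x + 8): x + 8
After multiplying by (x + 6): x^2 + 14x + 48

x^2 + 14x + 48


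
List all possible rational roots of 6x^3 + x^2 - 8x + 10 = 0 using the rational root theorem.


Rational root theorem: possible roots are ±p/q where:
  p divides the constant term (10): p ∈ {1, 2, 5, 10}
  q divides the leading coefficient (6): q ∈ {1, 2, 3, 6}

All possible rational roots: -10, -5, -10/3, -5/2, -2, -5/3, -1, -5/6, -2/3, -1/2, -1/3, -1/6, 1/6, 1/3, 1/2, 2/3, 5/6, 1, 5/3, 2, 5/2, 10/3, 5, 10

-10, -5, -10/3, -5/2, -2, -5/3, -1, -5/6, -2/3, -1/2, -1/3, -1/6, 1/6, 1/3, 1/2, 2/3, 5/6, 1, 5/3, 2, 5/2, 10/3, 5, 10


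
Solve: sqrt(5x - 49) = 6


Square both sides: 5x - 49 = 6^2 = 36
5x = 36 + 49 = 85
x = 17
Check: sqrt(5*17 - 49) = sqrt(36) = 6 ✓

x = 17


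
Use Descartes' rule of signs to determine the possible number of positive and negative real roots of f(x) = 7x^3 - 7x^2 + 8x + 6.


Descartes' rule of signs:

For positive roots, count sign changes in f(x) = 7x^3 - 7x^2 + 8x + 6:
Signs of coefficients: +, -, +, +
Number of sign changes: 2
Possible positive real roots: 2, 0

For negative roots, examine f(-x) = -7x^3 - 7x^2 - 8x + 6:
Signs of coefficients: -, -, -, +
Number of sign changes: 1
Possible negative real roots: 1

Positive roots: 2 or 0; Negative roots: 1


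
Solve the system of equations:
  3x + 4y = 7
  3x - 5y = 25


Using Cramer's rule:
Determinant D = (3)(-5) - (3)(4) = -15 - 12 = -27
Dx = (7)(-5) - (25)(4) = -35 - 100 = -135
Dy = (3)(25) - (3)(7) = 75 - 21 = 54
x = Dx/D = -135/-27 = 5
y = Dy/D = 54/-27 = -2

x = 5, y = -2


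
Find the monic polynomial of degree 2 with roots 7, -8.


A monic polynomial with roots 7, -8 is:
p(x) = (x - 7)(x + 8)
After multiplying by (x - 7): x - 7
After multiplying by (x + 8): x^2 + x - 56

x^2 + x - 56


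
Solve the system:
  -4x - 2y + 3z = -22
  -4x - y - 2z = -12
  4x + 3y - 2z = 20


Using Cramer's rule. Expand each determinant along the first row.
D  = (-4)*[(-1)*(-2) - (-2)*3] - (-2)*[(-4)*(-2) - (-2)*4] + 3*[(-4)*3 - (-1)*4]
  = (-4)*(8) - (-2)*(16) + 3*(-8) = -24
Dx = (-22)*[(-1)*(-2) - (-2)*3] - (-2)*[(-12)*(-2) - (-2)*20] + 3*[(-12)*3 - (-1)*20]
  = (-22)*(8) - (-2)*(64) + 3*(-16) = -96
Dy = (-4)*[(-12)*(-2) - (-2)*20] - (-22)*[(-4)*(-2) - (-2)*4] + 3*[(-4)*20 - (-12)*4]
  = (-4)*(64) - (-22)*(16) + 3*(-32) = 0
Dz = (-4)*[(-1)*20 - (-12)*3] - (-2)*[(-4)*20 - (-12)*4] + (-22)*[(-4)*3 - (-1)*4]
  = (-4)*(16) - (-2)*(-32) + (-22)*(-8) = 48
x = Dx/D = -96/-24 = 4, y = Dy/D = 0/-24 = 0, z = Dz/D = 48/-24 = -2
Check eq1: (-4)(4) + (-2)(0) + (3)(-2) = -22 = -22 ✓
Check eq2: (-4)(4) + (-1)(0) + (-2)(-2) = -12 = -12 ✓
Check eq3: (4)(4) + (3)(0) + (-2)(-2) = 20 = 20 ✓

x = 4, y = 0, z = -2


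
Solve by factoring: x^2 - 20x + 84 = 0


We need two numbers that multiply to 84 and add to -20.
Those numbers are -14 and -6 (since (-14) * (-6) = 84 and (-14) + (-6) = -20).
So x^2 - 20x + 84 = (x - 14)(x - 6) = 0
Setting each factor to zero: x = 14 or x = 6

x = 6, x = 14


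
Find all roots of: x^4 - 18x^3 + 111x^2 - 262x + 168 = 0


Let p(x) = x^4 - 18x^3 + 111x^2 - 262x + 168. By the rational root theorem (leading coefficient 1), any rational root is an integer divisor of 168: try ±1, ±2, ... in turn.
Test x = 1: value = 0 ✓, so (x - 1) is a factor.
Synthetic division by (x - 1): bring down 1; 1(1) - 18 = -17; (-17)(1) + 111 = 94; 94(1) - 262 = -168; (-168)(1) + 168 = 0 → quotient x^3 - 17x^2 + 94x - 168, remainder 0.
Continue with the quotient x^3 - 17x^2 + 94x - 168 (candidates must divide 168; re-test x = 1 first in case it repeats).
Test x = 1: value = -90 ≠ 0.
Test x = -1: value = -280 ≠ 0.
Test x = 2: value = -40 ≠ 0.
Test x = -2: value = -432 ≠ 0.
Test x = 3: value = -12 ≠ 0.
Test x = -3: value = -630 ≠ 0.
Test x = 4: value = 0 ✓, so (x - 4) is a factor.
Synthetic division by (x - 4): bring down 1; 1(4) - 17 = -13; (-13)(4) + 94 = 42; 42(4) - 168 = 0 → quotient x^2 - 13x + 42, remainder 0.
Solve the quadratic x^2 - 13x + 42 = 0: discriminant = (-13)^2 - 4(1)(42) = 169 - 168 = 1.
sqrt(1) = 1, so x = (13 ± 1)/2: x = 7 or x = 6.
Collecting all roots found:

x = 1, x = 4, x = 6, x = 7


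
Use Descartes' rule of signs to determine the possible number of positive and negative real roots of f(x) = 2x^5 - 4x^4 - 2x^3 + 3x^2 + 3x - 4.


Descartes' rule of signs:

For positive roots, count sign changes in f(x) = 2x^5 - 4x^4 - 2x^3 + 3x^2 + 3x - 4:
Signs of coefficients: +, -, -, +, +, -
Number of sign changes: 3
Possible positive real roots: 3, 1

For negative roots, examine f(-x) = -2x^5 - 4x^4 + 2x^3 + 3x^2 - 3x - 4:
Signs of coefficients: -, -, +, +, -, -
Number of sign changes: 2
Possible negative real roots: 2, 0

Positive roots: 3 or 1; Negative roots: 2 or 0
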